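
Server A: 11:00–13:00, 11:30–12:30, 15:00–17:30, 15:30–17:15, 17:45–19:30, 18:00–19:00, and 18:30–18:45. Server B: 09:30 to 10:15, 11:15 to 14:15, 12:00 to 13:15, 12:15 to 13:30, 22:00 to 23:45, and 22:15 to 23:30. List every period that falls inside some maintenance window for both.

Merge the first list: 11:00–13:00, 15:00–17:30, 17:45–19:30.
Merge the second list: 09:30–10:15, 11:15–14:15, 22:00–23:45.
11:00–13:00 overlaps B on 11:15–13:00.
15:00–17:30 falls entirely outside B.
17:45–19:30 falls entirely outside B.

11:15–13:00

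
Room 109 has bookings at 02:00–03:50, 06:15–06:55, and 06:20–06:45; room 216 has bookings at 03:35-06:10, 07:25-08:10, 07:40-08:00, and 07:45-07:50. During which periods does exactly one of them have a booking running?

02:00–03:35, 03:50–06:10, 06:15–06:55, 07:25–08:10

Merge the first list: 02:00–03:50, 06:15–06:55.
Merge the second list: 03:35–06:10, 07:25–08:10.
Only in the first: 02:00–03:35, 06:15–06:55.
Only in the second: 03:50–06:10, 07:25–08:10.
Together these are the periods covered by exactly one.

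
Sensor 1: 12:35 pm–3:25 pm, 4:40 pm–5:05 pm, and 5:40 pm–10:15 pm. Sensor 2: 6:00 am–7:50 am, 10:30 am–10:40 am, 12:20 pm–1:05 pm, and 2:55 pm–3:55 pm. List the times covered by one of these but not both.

A \ B = 1:05 pm–2:55 pm, 4:40 pm–5:05 pm, 5:40 pm–10:15 pm.
B \ A = 6:00 am–7:50 am, 10:30 am–10:40 am, 12:20 pm–12:35 pm, 3:25 pm–3:55 pm.
Union of the two gives the symmetric difference.

6:00 am–7:50 am, 10:30 am–10:40 am, 12:20 pm–12:35 pm, 1:05 pm–2:55 pm, 3:25 pm–3:55 pm, 4:40 pm–5:05 pm, 5:40 pm–10:15 pm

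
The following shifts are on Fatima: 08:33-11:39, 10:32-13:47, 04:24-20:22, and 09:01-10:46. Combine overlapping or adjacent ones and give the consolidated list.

04:24–20:22

Sort by start: 04:24–20:22, 08:33–11:39, 09:01–10:46, 10:32–13:47.
08:33–11:39 overlaps/touches 04:24–20:22 → extend to 04:24–20:22.
09:01–10:46 overlaps/touches 04:24–20:22 → extend to 04:24–20:22.
10:32–13:47 overlaps/touches 04:24–20:22 → extend to 04:24–20:22.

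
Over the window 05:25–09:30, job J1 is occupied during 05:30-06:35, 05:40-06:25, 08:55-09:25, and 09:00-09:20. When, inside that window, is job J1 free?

05:25-05:30, 06:35-08:55, 09:25-09:30

After merging, the occupied span is 05:30-06:35, 08:55-09:25.
Uncovered inside 05:25-09:30: 05:25-05:30, 06:35-08:55, 09:25-09:30.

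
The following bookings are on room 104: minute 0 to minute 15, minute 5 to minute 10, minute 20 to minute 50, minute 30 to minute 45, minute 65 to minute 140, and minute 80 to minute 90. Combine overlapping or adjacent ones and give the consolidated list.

minute 5 to minute 10 overlaps/touches minute 0 to minute 15 → extend to minute 0 to minute 15.
minute 20 to minute 50 is disjoint → start new block.
minute 30 to minute 45 overlaps/touches minute 20 to minute 50 → extend to minute 20 to minute 50.
minute 65 to minute 140 is disjoint → start new block.
minute 80 to minute 90 overlaps/touches minute 65 to minute 140 → extend to minute 65 to minute 140.

minute 0 to minute 15, minute 20 to minute 50, minute 65 to minute 140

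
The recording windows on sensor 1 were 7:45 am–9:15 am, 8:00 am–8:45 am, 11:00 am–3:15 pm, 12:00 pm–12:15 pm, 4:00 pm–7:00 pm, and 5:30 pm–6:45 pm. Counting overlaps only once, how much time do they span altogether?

8 h 45 min

Merged: 7:45 am–9:15 am, 11:00 am–3:15 pm, 4:00 pm–7:00 pm.
Lengths: 1 h 30 min + 4 h 15 min + 3 h = 8 h 45 min.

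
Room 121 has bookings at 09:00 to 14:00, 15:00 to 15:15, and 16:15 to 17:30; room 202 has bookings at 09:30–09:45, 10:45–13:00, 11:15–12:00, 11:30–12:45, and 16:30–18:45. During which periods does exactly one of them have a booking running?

09:00–09:30, 09:45–10:45, 13:00–14:00, 15:00–15:15, 16:15–16:30, 17:30–18:45

Merge the second list: 09:30–09:45, 10:45–13:00, 16:30–18:45.
A but not B: 09:00–09:30, 09:45–10:45, 13:00–14:00, 15:00–15:15, 16:15–16:30.
B but not A: 17:30–18:45.
Combining gives A △ B.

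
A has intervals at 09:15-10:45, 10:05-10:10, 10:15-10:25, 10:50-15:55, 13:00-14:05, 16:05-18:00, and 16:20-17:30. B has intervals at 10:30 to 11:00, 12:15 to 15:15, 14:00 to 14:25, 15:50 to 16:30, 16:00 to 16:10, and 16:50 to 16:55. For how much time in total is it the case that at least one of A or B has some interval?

8 h 45 min

First set merges to 09:15–10:45, 10:50–15:55, 16:05–18:00.
Second set merges to 10:30–11:00, 12:15–15:15, 15:50–16:30, 16:50–16:55.
A ∪ B = 09:15–18:00.
Total: 8 h 45 min.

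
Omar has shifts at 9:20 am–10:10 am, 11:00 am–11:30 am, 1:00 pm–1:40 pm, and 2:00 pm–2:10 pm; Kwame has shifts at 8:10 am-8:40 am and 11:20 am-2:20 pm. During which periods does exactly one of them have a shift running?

8:10 am–8:40 am, 9:20 am–10:10 am, 11:00 am–11:20 am, 11:30 am–1:00 pm, 1:40 pm–2:00 pm, 2:10 pm–2:20 pm

Only in the first: 9:20 am–10:10 am, 11:00 am–11:20 am.
Only in the second: 8:10 am–8:40 am, 11:30 am–1:00 pm, 1:40 pm–2:00 pm, 2:10 pm–2:20 pm.
Together these are the periods covered by exactly one.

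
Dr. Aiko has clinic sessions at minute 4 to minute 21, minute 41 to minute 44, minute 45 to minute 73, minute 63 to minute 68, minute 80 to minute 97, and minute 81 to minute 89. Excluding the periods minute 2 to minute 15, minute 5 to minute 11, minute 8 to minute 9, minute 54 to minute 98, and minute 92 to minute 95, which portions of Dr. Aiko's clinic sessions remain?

minute 15 to minute 21, minute 41 to minute 44, minute 45 to minute 54

Merge the first list: minute 4 to minute 21, minute 41 to minute 44, minute 45 to minute 73, minute 80 to minute 97.
Merge the second list: minute 2 to minute 15, minute 54 to minute 98.
minute 4 to minute 21 minus B → minute 15 to minute 21.
minute 41 to minute 44: no B overlap → unchanged.
minute 45 to minute 73 minus B → minute 45 to minute 54.
minute 80 to minute 97: fully covered by B → removed.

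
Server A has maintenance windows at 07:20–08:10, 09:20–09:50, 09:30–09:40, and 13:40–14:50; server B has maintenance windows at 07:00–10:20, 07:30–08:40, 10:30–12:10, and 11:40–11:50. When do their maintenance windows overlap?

Merge the first list: 07:20–08:10, 09:20–09:50, 13:40–14:50.
Merge the second list: 07:00–10:20, 10:30–12:10.
07:20–08:10 ∩ B → 07:20–08:10.
09:20–09:50 ∩ B → 09:20–09:50.
13:40–14:50 meets no B interval.

07:20–08:10, 09:20–09:50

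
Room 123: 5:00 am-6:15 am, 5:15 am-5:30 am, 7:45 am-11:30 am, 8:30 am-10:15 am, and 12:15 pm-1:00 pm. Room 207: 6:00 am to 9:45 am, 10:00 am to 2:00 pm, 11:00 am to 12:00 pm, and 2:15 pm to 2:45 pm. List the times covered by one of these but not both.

5:00 am-6:00 am, 6:15 am-7:45 am, 9:45 am-10:00 am, 11:30 am-12:15 pm, 1:00 pm-2:00 pm, 2:15 pm-2:45 pm

Merge the first list: 5:00 am-6:15 am, 7:45 am-11:30 am, 12:15 pm-1:00 pm.
Merge the second list: 6:00 am-9:45 am, 10:00 am-2:00 pm, 2:15 pm-2:45 pm.
Only in the first: 5:00 am-6:00 am, 9:45 am-10:00 am.
Only in the second: 6:15 am-7:45 am, 11:30 am-12:15 pm, 1:00 pm-2:00 pm, 2:15 pm-2:45 pm.
Together these are the periods covered by exactly one.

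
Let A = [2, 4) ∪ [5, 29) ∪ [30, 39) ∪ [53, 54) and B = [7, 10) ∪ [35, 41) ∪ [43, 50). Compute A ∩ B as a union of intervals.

[7, 10) ∪ [35, 39)

[2, 4) meets no B interval.
[5, 29) ∩ B → [7, 10).
[30, 39) ∩ B → [35, 39).
[53, 54) meets no B interval.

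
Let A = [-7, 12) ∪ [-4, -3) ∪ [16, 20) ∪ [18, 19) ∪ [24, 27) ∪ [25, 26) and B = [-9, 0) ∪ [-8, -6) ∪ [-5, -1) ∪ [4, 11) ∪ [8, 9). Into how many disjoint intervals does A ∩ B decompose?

A, merged: [-7, 12), [16, 20), [24, 27).
B, merged: [-9, 0), [4, 11).
A ∩ B = [-7, 0), [4, 11).
That is 2 disjoint pieces.

2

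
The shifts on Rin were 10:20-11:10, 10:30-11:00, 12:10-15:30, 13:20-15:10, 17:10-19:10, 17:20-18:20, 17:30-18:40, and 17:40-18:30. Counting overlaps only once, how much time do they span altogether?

Merged: 10:20-11:10, 12:10-15:30, 17:10-19:10.
Lengths: 50 min + 3 h 20 min + 2 h = 6 h 10 min.

6 h 10 min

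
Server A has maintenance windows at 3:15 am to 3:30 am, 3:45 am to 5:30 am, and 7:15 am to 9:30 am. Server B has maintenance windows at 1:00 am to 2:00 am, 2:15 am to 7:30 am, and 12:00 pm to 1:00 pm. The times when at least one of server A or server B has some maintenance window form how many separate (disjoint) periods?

A ∪ B = 1:00 am–2:00 am, 2:15 am–9:30 am, 12:00 pm–1:00 pm.
That is 3 disjoint pieces.

3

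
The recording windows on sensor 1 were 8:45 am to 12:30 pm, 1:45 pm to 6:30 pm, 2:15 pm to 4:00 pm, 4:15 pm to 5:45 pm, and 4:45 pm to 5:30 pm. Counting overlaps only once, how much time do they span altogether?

Merged: 8:45 am–12:30 pm, 1:45 pm–6:30 pm.
Lengths: 3 h 45 min + 4 h 45 min = 8 h 30 min.

8 h 30 min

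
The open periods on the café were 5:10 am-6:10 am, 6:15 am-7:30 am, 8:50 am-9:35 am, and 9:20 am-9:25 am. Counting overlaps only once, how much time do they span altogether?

Merged: 5:10 am–6:10 am, 6:15 am–7:30 am, 8:50 am–9:35 am.
Lengths: 1 h + 1 h 15 min + 45 min = 3 h.

3 h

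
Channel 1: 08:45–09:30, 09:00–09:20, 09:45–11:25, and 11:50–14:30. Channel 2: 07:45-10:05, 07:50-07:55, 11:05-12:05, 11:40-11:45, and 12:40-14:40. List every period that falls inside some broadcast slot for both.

A, merged: 08:45-09:30, 09:45-11:25, 11:50-14:30.
B, merged: 07:45-10:05, 11:05-12:05, 12:40-14:40.
08:45-09:30 overlaps B on 08:45-09:30.
09:45-11:25 overlaps B on 09:45-10:05, 11:05-11:25.
11:50-14:30 overlaps B on 11:50-12:05, 12:40-14:30.

08:45-09:30, 09:45-10:05, 11:05-11:25, 11:50-12:05, 12:40-14:30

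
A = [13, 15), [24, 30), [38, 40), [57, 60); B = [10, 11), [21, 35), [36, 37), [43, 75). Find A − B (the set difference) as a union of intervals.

[13, 15): no B overlap → unchanged.
[24, 30): fully covered by B → removed.
[38, 40): no B overlap → unchanged.
[57, 60): fully covered by B → removed.

[13, 15) ∪ [38, 40)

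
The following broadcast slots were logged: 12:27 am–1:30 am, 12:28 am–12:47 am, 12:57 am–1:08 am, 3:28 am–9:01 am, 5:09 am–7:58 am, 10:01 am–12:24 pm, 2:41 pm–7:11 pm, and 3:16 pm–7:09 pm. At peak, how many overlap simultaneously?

At 12:28 am, 2 of the intervals are simultaneously active.
No point has more.

2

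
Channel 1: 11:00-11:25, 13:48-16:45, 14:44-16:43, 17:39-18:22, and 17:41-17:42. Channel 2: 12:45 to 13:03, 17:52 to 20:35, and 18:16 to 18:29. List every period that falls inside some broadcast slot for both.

A, merged: 11:00-11:25, 13:48-16:45, 17:39-18:22.
B, merged: 12:45-13:03, 17:52-20:35.
11:00-11:25 meets no B interval.
13:48-16:45 meets no B interval.
17:39-18:22 ∩ B → 17:52-18:22.

17:52-18:22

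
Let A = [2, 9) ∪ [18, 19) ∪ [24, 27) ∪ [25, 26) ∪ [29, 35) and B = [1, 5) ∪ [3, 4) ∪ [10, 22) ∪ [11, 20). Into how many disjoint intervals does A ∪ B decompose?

Merge the first list: [2, 9), [18, 19), [24, 27), [29, 35).
Merge the second list: [1, 5), [10, 22).
A ∪ B = [1, 9), [10, 22), [24, 27), [29, 35).
That is 4 disjoint pieces.

4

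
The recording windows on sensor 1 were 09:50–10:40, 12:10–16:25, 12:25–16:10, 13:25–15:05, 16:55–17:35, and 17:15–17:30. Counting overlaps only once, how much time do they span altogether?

Merged: 09:50–10:40, 12:10–16:25, 16:55–17:35.
Lengths: 50 min + 4 h 15 min + 40 min = 5 h 45 min.

5 h 45 min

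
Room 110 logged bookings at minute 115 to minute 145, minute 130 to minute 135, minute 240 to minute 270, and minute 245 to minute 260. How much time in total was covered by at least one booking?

Merged: minute 115 to minute 145, minute 240 to minute 270.
Lengths: 30 minutes + 30 minutes = 60 minutes.

60 minutes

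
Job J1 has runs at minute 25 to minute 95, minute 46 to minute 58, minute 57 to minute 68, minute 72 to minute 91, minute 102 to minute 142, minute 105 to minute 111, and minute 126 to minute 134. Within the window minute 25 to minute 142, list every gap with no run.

minute 95 to minute 102

The merged coverage is minute 25 to minute 95, minute 102 to minute 142.
Complement within minute 25 to minute 142: minute 95 to minute 102.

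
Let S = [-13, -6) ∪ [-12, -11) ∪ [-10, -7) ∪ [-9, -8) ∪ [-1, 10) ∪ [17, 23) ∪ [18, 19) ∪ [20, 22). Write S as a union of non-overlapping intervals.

[-13, -6) ∪ [-1, 10) ∪ [17, 23)

[-12, -11) overlaps/touches [-13, -6) → extend to [-13, -6).
[-10, -7) overlaps/touches [-13, -6) → extend to [-13, -6).
[-9, -8) overlaps/touches [-13, -6) → extend to [-13, -6).
[-1, 10) is disjoint → start new block.
[17, 23) is disjoint → start new block.
[18, 19) overlaps/touches [17, 23) → extend to [17, 23).
[20, 22) overlaps/touches [17, 23) → extend to [17, 23).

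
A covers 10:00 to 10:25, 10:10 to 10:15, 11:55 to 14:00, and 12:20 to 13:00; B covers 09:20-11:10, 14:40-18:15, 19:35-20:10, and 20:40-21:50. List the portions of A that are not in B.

11:55–14:00

Merge the first list: 10:00–10:25, 11:55–14:00.
10:00–10:25 lies entirely inside B → drops out.
11:55–14:00 is untouched.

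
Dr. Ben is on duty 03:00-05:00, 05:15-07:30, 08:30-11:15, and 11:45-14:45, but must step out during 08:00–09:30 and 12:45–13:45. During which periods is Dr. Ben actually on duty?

03:00-05:00, 05:15-07:30, 09:30-11:15, 11:45-12:45, 13:45-14:45

03:00-05:00 is untouched.
05:15-07:30 is untouched.
08:30-11:15 with B removed leaves 09:30-11:15.
11:45-14:45 with B removed leaves 11:45-12:45, 13:45-14:45.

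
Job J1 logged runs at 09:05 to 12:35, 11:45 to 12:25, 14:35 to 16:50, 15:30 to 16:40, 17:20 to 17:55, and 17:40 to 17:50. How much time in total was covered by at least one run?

6 h 20 min

Merged: 09:05–12:35, 14:35–16:50, 17:20–17:55.
Lengths: 3 h 30 min + 2 h 15 min + 35 min = 6 h 20 min.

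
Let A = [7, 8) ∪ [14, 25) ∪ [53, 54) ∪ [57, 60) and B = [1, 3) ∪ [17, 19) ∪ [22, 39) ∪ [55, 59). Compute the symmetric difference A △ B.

[1, 3) ∪ [7, 8) ∪ [14, 17) ∪ [19, 22) ∪ [25, 39) ∪ [53, 54) ∪ [55, 57) ∪ [59, 60)

Only in the first: [7, 8), [14, 17), [19, 22), [53, 54), [59, 60).
Only in the second: [1, 3), [25, 39), [55, 57).
Together these are the periods covered by exactly one.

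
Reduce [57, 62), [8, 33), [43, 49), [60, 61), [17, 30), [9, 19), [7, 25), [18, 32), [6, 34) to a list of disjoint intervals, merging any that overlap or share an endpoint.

Sort by start: [6, 34), [7, 25), [8, 33), [9, 19), [17, 30), [18, 32), [43, 49), [57, 62), [60, 61).
[7, 25) overlaps/touches [6, 34) → extend to [6, 34).
[8, 33) overlaps/touches [6, 34) → extend to [6, 34).
[9, 19) overlaps/touches [6, 34) → extend to [6, 34).
[17, 30) overlaps/touches [6, 34) → extend to [6, 34).
[18, 32) overlaps/touches [6, 34) → extend to [6, 34).
[43, 49) is disjoint → start new block.
[57, 62) is disjoint → start new block.
[60, 61) overlaps/touches [57, 62) → extend to [57, 62).

[6, 34) ∪ [43, 49) ∪ [57, 62)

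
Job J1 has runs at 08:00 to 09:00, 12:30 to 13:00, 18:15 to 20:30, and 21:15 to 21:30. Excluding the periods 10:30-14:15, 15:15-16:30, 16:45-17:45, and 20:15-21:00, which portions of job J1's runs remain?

08:00–09:00: nothing removed.
12:30–13:00: entirely removed.
18:15–20:30 \ B = 18:15–20:15.
21:15–21:30: nothing removed.

08:00–09:00, 18:15–20:15, 21:15–21:30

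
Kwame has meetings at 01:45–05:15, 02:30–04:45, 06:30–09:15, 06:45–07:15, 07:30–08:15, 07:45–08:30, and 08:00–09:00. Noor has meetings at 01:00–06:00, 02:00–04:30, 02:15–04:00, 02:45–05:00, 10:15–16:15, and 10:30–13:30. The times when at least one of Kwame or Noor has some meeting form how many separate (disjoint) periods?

First set merges to 01:45–05:15, 06:30–09:15.
Second set merges to 01:00–06:00, 10:15–16:15.
A ∪ B = 01:00–06:00, 06:30–09:15, 10:15–16:15.
That is 3 disjoint pieces.

3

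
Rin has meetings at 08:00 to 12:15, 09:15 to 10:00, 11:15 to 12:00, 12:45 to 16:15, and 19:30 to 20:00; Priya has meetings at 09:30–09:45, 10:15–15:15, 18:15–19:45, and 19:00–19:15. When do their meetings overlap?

09:30–09:45, 10:15–12:15, 12:45–15:15, 19:30–19:45

First set merges to 08:00–12:15, 12:45–16:15, 19:30–20:00.
Second set merges to 09:30–09:45, 10:15–15:15, 18:15–19:45.
08:00–12:15 ∩ B → 09:30–09:45, 10:15–12:15.
12:45–16:15 ∩ B → 12:45–15:15.
19:30–20:00 ∩ B → 19:30–19:45.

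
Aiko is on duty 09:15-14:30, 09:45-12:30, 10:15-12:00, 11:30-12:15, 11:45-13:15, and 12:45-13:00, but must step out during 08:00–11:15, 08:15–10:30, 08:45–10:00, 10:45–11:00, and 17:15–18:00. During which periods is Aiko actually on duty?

11:15–14:30

First set merges to 09:15–14:30.
Second set merges to 08:00–11:15, 17:15–18:00.
09:15–14:30 \ B = 11:15–14:30.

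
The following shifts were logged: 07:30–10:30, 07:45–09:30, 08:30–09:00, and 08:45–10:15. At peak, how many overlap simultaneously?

4

At 08:45, 4 of the intervals are simultaneously active.
No point has more.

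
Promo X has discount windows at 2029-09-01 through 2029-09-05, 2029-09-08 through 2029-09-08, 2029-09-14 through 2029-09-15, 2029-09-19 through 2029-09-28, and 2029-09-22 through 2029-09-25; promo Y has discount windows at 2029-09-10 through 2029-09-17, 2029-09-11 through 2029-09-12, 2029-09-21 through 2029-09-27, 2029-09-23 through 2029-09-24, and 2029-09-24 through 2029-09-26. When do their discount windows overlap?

2029-09-14 through 2029-09-15, 2029-09-21 through 2029-09-27

First set merges to 2029-09-01 through 2029-09-05, 2029-09-08 through 2029-09-08, 2029-09-14 through 2029-09-15, 2029-09-19 through 2029-09-28.
Second set merges to 2029-09-10 through 2029-09-17, 2029-09-21 through 2029-09-27.
2029-09-01 through 2029-09-05: no overlap with the second set.
2029-09-08 through 2029-09-08: no overlap with the second set.
2029-09-14 through 2029-09-15 meets the second set on 2029-09-14 through 2029-09-15.
2029-09-19 through 2029-09-28 meets the second set on 2029-09-21 through 2029-09-27.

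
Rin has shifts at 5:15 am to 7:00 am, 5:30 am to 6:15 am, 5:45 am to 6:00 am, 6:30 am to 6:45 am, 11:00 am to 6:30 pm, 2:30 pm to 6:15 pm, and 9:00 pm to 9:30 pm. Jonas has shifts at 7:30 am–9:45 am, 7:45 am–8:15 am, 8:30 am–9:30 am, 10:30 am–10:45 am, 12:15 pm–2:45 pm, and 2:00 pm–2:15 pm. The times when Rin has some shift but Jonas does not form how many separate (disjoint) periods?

A, merged: 5:15 am–7:00 am, 11:00 am–6:30 pm, 9:00 pm–9:30 pm.
B, merged: 7:30 am–9:45 am, 10:30 am–10:45 am, 12:15 pm–2:45 pm.
A \ B = 5:15 am–7:00 am, 11:00 am–12:15 pm, 2:45 pm–6:30 pm, 9:00 pm–9:30 pm.
That is 4 disjoint pieces.

4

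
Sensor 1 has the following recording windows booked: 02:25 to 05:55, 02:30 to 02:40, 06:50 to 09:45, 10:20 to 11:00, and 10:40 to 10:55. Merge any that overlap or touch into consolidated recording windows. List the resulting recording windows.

02:30–02:40 overlaps/touches 02:25–05:55 → extend to 02:25–05:55.
06:50–09:45 is disjoint → start new block.
10:20–11:00 is disjoint → start new block.
10:40–10:55 overlaps/touches 10:20–11:00 → extend to 10:20–11:00.

02:25–05:55, 06:50–09:45, 10:20–11:00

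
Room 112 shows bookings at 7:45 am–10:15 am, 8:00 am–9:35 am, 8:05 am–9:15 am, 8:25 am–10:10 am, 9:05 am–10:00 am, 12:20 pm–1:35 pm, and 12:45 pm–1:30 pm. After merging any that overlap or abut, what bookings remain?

8:00 am–9:35 am overlaps/touches 7:45 am–10:15 am → extend to 7:45 am–10:15 am.
8:05 am–9:15 am overlaps/touches 7:45 am–10:15 am → extend to 7:45 am–10:15 am.
8:25 am–10:10 am overlaps/touches 7:45 am–10:15 am → extend to 7:45 am–10:15 am.
9:05 am–10:00 am overlaps/touches 7:45 am–10:15 am → extend to 7:45 am–10:15 am.
12:20 pm–1:35 pm is disjoint → start new block.
12:45 pm–1:30 pm overlaps/touches 12:20 pm–1:35 pm → extend to 12:20 pm–1:35 pm.

7:45 am–10:15 am, 12:20 pm–1:35 pm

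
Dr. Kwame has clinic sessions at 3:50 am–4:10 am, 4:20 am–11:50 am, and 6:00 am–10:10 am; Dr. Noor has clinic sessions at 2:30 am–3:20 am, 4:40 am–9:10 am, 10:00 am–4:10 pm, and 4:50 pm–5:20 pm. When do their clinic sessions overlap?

A, merged: 3:50 am–4:10 am, 4:20 am–11:50 am.
3:50 am–4:10 am: no overlap with the second set.
4:20 am–11:50 am meets the second set on 4:40 am–9:10 am, 10:00 am–11:50 am.

4:40 am–9:10 am, 10:00 am–11:50 am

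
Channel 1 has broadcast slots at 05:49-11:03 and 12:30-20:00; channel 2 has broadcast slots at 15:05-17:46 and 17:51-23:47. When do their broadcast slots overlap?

15:05–17:46, 17:51–20:00

05:49–11:03: no overlap with the second set.
12:30–20:00 meets the second set on 15:05–17:46, 17:51–20:00.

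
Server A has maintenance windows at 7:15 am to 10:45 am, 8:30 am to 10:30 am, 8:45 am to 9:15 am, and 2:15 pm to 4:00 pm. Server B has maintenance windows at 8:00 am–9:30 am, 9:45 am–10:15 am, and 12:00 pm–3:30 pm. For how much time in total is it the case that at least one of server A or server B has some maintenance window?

First set merges to 7:15 am–10:45 am, 2:15 pm–4:00 pm.
A ∪ B = 7:15 am–10:45 am, 12:00 pm–4:00 pm.
Total: 3 h 30 min + 4 h = 7 h 30 min.

7 h 30 min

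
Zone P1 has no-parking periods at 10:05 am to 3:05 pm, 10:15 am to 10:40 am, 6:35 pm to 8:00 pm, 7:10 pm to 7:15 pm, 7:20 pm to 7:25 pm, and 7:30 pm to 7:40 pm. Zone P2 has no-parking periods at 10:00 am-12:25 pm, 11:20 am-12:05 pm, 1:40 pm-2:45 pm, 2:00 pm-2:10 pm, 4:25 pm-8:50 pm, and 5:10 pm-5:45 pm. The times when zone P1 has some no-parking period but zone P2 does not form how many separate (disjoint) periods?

First set merges to 10:05 am-3:05 pm, 6:35 pm-8:00 pm.
Second set merges to 10:00 am-12:25 pm, 1:40 pm-2:45 pm, 4:25 pm-8:50 pm.
A \ B = 12:25 pm-1:40 pm, 2:45 pm-3:05 pm.
That is 2 disjoint pieces.

2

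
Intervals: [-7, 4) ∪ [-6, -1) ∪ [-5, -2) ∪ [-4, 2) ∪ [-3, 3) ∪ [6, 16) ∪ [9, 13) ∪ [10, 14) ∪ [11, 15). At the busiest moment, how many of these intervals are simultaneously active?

Sweep endpoints in order; track running count of active intervals.
Peak of 5 reached at -3.

5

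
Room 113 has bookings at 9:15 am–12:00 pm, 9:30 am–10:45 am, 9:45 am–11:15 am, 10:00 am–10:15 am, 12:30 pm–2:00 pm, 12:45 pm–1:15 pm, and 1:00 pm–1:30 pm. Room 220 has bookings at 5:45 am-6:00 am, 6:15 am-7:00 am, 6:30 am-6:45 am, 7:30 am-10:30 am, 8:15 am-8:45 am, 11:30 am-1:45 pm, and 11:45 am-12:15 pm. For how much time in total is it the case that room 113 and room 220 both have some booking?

3 h

A, merged: 9:15 am-12:00 pm, 12:30 pm-2:00 pm.
B, merged: 5:45 am-6:00 am, 6:15 am-7:00 am, 7:30 am-10:30 am, 11:30 am-1:45 pm.
A ∩ B = 9:15 am-10:30 am, 11:30 am-12:00 pm, 12:30 pm-1:45 pm.
Total: 1 h 15 min + 30 min + 1 h 15 min = 3 h.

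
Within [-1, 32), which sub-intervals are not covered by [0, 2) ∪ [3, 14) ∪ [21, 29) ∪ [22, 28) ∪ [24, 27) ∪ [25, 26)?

The merged coverage is [0, 2), [3, 14), [21, 29).
Gaps within [-1, 32): [-1, 0), [2, 3), [14, 21), [29, 32).

[-1, 0) ∪ [2, 3) ∪ [14, 21) ∪ [29, 32)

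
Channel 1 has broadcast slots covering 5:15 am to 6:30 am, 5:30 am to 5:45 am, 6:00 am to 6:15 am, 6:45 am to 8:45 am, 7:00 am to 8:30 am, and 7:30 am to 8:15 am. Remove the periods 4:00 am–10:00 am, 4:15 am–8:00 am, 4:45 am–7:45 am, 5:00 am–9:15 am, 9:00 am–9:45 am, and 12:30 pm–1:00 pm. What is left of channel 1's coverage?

none

First set merges to 5:15 am-6:30 am, 6:45 am-8:45 am.
Second set merges to 4:00 am-10:00 am, 12:30 pm-1:00 pm.
5:15 am-6:30 am lies entirely inside B → drops out.
6:45 am-8:45 am lies entirely inside B → drops out.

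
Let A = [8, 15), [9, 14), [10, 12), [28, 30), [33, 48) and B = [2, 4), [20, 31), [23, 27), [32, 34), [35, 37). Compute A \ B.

A, merged: [8, 15), [28, 30), [33, 48).
B, merged: [2, 4), [20, 31), [32, 34), [35, 37).
[8, 15): nothing removed.
[28, 30): entirely removed.
[33, 48) \ B = [34, 35), [37, 48).

[8, 15) ∪ [34, 35) ∪ [37, 48)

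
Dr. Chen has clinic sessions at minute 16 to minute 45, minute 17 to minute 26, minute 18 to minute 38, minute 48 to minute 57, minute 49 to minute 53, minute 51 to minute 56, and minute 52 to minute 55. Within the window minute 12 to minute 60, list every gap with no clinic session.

minute 12 to minute 16, minute 45 to minute 48, minute 57 to minute 60

After merging, the occupied span is minute 16 to minute 45, minute 48 to minute 57.
Complement within minute 12 to minute 60: minute 12 to minute 16, minute 45 to minute 48, minute 57 to minute 60.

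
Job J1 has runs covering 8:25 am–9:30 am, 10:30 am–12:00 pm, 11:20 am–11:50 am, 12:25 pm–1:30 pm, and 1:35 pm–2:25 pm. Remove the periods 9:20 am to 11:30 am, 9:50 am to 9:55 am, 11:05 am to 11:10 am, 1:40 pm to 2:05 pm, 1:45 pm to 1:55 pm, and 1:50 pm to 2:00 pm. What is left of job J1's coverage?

8:25 am-9:20 am, 11:30 am-12:00 pm, 12:25 pm-1:30 pm, 1:35 pm-1:40 pm, 2:05 pm-2:25 pm

A, merged: 8:25 am-9:30 am, 10:30 am-12:00 pm, 12:25 pm-1:30 pm, 1:35 pm-2:25 pm.
B, merged: 9:20 am-11:30 am, 1:40 pm-2:05 pm.
8:25 am-9:30 am with B removed leaves 8:25 am-9:20 am.
10:30 am-12:00 pm with B removed leaves 11:30 am-12:00 pm.
12:25 pm-1:30 pm is untouched.
1:35 pm-2:25 pm with B removed leaves 1:35 pm-1:40 pm, 2:05 pm-2:25 pm.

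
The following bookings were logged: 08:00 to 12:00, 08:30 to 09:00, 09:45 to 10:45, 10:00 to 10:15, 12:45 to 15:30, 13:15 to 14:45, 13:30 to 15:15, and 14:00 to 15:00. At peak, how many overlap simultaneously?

At 14:00, 4 of the intervals are simultaneously active.
No point has more.

4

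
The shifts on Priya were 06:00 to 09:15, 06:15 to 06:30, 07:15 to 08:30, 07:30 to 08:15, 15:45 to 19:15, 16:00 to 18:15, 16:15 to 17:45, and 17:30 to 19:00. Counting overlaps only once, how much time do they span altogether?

6 h 45 min

Merged: 06:00–09:15, 15:45–19:15.
Lengths: 3 h 15 min + 3 h 30 min = 6 h 45 min.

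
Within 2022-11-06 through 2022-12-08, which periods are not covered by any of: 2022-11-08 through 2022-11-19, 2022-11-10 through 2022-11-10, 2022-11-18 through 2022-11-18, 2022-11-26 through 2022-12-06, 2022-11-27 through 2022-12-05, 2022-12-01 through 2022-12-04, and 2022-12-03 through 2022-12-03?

2022-11-06 through 2022-11-07, 2022-11-20 through 2022-11-25, 2022-12-07 through 2022-12-08

Covered (merged): 2022-11-08 through 2022-11-19, 2022-11-26 through 2022-12-06.
Gaps within 2022-11-06 through 2022-12-08: 2022-11-06 through 2022-11-07, 2022-11-20 through 2022-11-25, 2022-12-07 through 2022-12-08.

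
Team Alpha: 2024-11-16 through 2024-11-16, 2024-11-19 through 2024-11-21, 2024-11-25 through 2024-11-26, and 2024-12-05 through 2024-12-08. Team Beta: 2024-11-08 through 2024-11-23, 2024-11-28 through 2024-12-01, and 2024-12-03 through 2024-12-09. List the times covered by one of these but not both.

A \ B = 2024-11-25 through 2024-11-26.
B \ A = 2024-11-08 through 2024-11-15, 2024-11-17 through 2024-11-18, 2024-11-22 through 2024-11-23, 2024-11-28 through 2024-12-01, 2024-12-03 through 2024-12-04, 2024-12-09 through 2024-12-09.
Union of the two gives the symmetric difference.

2024-11-08 through 2024-11-15, 2024-11-17 through 2024-11-18, 2024-11-22 through 2024-11-23, 2024-11-25 through 2024-11-26, 2024-11-28 through 2024-12-01, 2024-12-03 through 2024-12-04, 2024-12-09 through 2024-12-09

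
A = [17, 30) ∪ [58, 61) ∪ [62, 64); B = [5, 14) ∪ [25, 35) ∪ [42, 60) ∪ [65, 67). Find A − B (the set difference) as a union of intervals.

[17, 30) minus B → [17, 25).
[58, 61) minus B → [60, 61).
[62, 64): no B overlap → unchanged.

[17, 25) ∪ [60, 61) ∪ [62, 64)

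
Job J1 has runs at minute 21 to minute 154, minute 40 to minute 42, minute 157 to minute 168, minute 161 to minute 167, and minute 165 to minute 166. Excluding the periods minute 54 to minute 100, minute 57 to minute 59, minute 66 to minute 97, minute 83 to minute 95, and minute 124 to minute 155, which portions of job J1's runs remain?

minute 21 to minute 54, minute 100 to minute 124, minute 157 to minute 168

Merge the first list: minute 21 to minute 154, minute 157 to minute 168.
Merge the second list: minute 54 to minute 100, minute 124 to minute 155.
minute 21 to minute 154 with B removed leaves minute 21 to minute 54, minute 100 to minute 124.
minute 157 to minute 168 is untouched.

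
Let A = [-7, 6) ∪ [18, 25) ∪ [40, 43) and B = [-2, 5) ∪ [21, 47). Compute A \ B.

[-7, 6) with B removed leaves [-7, -2), [5, 6).
[18, 25) with B removed leaves [18, 21).
[40, 43) lies entirely inside B → drops out.

[-7, -2) ∪ [5, 6) ∪ [18, 21)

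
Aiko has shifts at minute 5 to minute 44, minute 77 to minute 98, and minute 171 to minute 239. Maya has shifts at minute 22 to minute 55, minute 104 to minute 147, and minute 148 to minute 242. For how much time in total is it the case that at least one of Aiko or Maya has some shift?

A ∪ B = minute 5 to minute 55, minute 77 to minute 98, minute 104 to minute 147, minute 148 to minute 242.
Total: 50 minutes + 21 minutes + 43 minutes + 94 minutes = 208 minutes.

208 minutes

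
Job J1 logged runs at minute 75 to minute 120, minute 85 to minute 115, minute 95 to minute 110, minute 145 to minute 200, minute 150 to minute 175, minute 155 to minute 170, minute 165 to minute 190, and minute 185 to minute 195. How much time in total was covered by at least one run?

100 minutes

Merged: minute 75 to minute 120, minute 145 to minute 200.
Lengths: 45 minutes + 55 minutes = 100 minutes.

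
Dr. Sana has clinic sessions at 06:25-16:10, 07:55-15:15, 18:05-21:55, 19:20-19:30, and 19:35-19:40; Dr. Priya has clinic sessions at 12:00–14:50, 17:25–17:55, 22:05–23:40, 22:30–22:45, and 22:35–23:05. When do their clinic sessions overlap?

12:00-14:50

First set merges to 06:25-16:10, 18:05-21:55.
Second set merges to 12:00-14:50, 17:25-17:55, 22:05-23:40.
06:25-16:10 overlaps B on 12:00-14:50.
18:05-21:55 falls entirely outside B.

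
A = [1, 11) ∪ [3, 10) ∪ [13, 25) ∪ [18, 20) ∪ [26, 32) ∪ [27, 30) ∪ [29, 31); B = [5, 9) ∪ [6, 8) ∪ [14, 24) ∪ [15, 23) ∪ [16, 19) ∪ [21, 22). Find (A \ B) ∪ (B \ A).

[1, 5) ∪ [9, 11) ∪ [13, 14) ∪ [24, 25) ∪ [26, 32)

A, merged: [1, 11), [13, 25), [26, 32).
B, merged: [5, 9), [14, 24).
Only in the first: [1, 5), [9, 11), [13, 14), [24, 25), [26, 32).
Only in the second: none.
Together these are the periods covered by exactly one.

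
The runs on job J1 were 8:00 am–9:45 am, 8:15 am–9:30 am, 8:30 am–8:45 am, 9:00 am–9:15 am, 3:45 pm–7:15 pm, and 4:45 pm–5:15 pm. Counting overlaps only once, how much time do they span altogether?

5 h 15 min

Merged: 8:00 am-9:45 am, 3:45 pm-7:15 pm.
Lengths: 1 h 45 min + 3 h 30 min = 5 h 15 min.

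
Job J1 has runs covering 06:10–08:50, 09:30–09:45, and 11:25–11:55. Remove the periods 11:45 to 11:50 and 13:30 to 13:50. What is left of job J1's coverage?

06:10–08:50, 09:30–09:45, 11:25–11:45, 11:50–11:55

06:10–08:50 is untouched.
09:30–09:45 is untouched.
11:25–11:55 with B removed leaves 11:25–11:45, 11:50–11:55.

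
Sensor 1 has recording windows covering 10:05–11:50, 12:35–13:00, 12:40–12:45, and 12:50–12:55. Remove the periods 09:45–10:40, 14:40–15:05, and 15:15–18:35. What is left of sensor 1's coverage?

First set merges to 10:05-11:50, 12:35-13:00.
10:05-11:50 minus B → 10:40-11:50.
12:35-13:00: no B overlap → unchanged.

10:40-11:50, 12:35-13:00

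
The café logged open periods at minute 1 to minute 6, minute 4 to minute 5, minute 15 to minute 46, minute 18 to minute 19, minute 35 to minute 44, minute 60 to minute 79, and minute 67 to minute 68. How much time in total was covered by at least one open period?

Merged: minute 1 to minute 6, minute 15 to minute 46, minute 60 to minute 79.
Lengths: 5 minutes + 31 minutes + 19 minutes = 55 minutes.

55 minutes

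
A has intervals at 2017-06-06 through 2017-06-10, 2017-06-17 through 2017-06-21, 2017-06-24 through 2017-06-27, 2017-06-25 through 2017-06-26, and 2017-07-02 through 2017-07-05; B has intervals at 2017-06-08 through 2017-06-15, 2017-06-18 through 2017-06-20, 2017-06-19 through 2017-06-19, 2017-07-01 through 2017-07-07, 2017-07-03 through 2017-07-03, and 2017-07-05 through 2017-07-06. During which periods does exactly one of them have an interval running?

2017-06-06 through 2017-06-07, 2017-06-11 through 2017-06-15, 2017-06-17 through 2017-06-17, 2017-06-21 through 2017-06-21, 2017-06-24 through 2017-06-27, 2017-07-01 through 2017-07-01, 2017-07-06 through 2017-07-07

Merge the first list: 2017-06-06 through 2017-06-10, 2017-06-17 through 2017-06-21, 2017-06-24 through 2017-06-27, 2017-07-02 through 2017-07-05.
Merge the second list: 2017-06-08 through 2017-06-15, 2017-06-18 through 2017-06-20, 2017-07-01 through 2017-07-07.
A but not B: 2017-06-06 through 2017-06-07, 2017-06-17 through 2017-06-17, 2017-06-21 through 2017-06-21, 2017-06-24 through 2017-06-27.
B but not A: 2017-06-11 through 2017-06-15, 2017-07-01 through 2017-07-01, 2017-07-06 through 2017-07-07.
Combining gives A △ B.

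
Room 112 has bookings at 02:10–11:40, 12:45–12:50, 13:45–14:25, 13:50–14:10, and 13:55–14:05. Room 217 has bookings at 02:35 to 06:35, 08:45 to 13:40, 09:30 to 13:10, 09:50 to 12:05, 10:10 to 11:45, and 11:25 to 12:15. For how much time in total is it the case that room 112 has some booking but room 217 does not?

3 h 15 min

First set merges to 02:10-11:40, 12:45-12:50, 13:45-14:25.
Second set merges to 02:35-06:35, 08:45-13:40.
A \ B = 02:10-02:35, 06:35-08:45, 13:45-14:25.
Total: 25 min + 2 h 10 min + 40 min = 3 h 15 min.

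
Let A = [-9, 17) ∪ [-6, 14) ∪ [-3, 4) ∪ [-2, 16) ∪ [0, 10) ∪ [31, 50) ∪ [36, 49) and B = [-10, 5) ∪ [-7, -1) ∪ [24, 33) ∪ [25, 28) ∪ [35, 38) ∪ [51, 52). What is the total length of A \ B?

First set merges to [-9, 17), [31, 50).
Second set merges to [-10, 5), [24, 33), [35, 38), [51, 52).
A \ B = [5, 17), [33, 35), [38, 50).
Total: 12 + 2 + 12 = 26.

26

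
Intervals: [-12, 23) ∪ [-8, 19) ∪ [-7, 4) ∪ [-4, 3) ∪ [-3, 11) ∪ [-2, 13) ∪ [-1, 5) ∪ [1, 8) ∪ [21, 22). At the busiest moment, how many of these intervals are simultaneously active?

8

Walk the sorted start/end points keeping a running depth.
The depth first hits 8 at 1.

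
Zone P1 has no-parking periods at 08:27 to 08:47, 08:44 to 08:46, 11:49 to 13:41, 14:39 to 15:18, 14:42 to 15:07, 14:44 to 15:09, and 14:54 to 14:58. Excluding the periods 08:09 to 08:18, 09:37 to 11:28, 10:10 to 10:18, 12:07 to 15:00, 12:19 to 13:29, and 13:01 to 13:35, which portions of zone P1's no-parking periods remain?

Merge the first list: 08:27–08:47, 11:49–13:41, 14:39–15:18.
Merge the second list: 08:09–08:18, 09:37–11:28, 12:07–15:00.
08:27–08:47: no B overlap → unchanged.
11:49–13:41 minus B → 11:49–12:07.
14:39–15:18 minus B → 15:00–15:18.

08:27–08:47, 11:49–12:07, 15:00–15:18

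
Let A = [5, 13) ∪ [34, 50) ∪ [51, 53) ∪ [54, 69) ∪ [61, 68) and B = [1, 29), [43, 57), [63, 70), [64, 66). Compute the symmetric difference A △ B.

[1, 5) ∪ [13, 29) ∪ [34, 43) ∪ [50, 51) ∪ [53, 54) ∪ [57, 63) ∪ [69, 70)

Merge the first list: [5, 13), [34, 50), [51, 53), [54, 69).
Merge the second list: [1, 29), [43, 57), [63, 70).
A but not B: [34, 43), [57, 63).
B but not A: [1, 5), [13, 29), [50, 51), [53, 54), [69, 70).
Combining gives A △ B.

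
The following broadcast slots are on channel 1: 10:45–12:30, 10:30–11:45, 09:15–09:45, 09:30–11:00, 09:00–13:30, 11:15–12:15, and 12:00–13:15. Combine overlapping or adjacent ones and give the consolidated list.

Sort by start: 09:00–13:30, 09:15–09:45, 09:30–11:00, 10:30–11:45, 10:45–12:30, 11:15–12:15, 12:00–13:15.
09:15–09:45 overlaps/touches 09:00–13:30 → extend to 09:00–13:30.
09:30–11:00 overlaps/touches 09:00–13:30 → extend to 09:00–13:30.
10:30–11:45 overlaps/touches 09:00–13:30 → extend to 09:00–13:30.
10:45–12:30 overlaps/touches 09:00–13:30 → extend to 09:00–13:30.
11:15–12:15 overlaps/touches 09:00–13:30 → extend to 09:00–13:30.
12:00–13:15 overlaps/touches 09:00–13:30 → extend to 09:00–13:30.

09:00–13:30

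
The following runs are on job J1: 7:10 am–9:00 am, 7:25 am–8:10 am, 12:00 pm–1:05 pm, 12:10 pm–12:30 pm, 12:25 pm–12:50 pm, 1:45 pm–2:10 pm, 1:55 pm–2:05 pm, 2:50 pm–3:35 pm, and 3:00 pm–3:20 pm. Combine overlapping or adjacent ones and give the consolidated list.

7:25 am–8:10 am overlaps/touches 7:10 am–9:00 am → extend to 7:10 am–9:00 am.
12:00 pm–1:05 pm is disjoint → start new block.
12:10 pm–12:30 pm overlaps/touches 12:00 pm–1:05 pm → extend to 12:00 pm–1:05 pm.
12:25 pm–12:50 pm overlaps/touches 12:00 pm–1:05 pm → extend to 12:00 pm–1:05 pm.
1:45 pm–2:10 pm is disjoint → start new block.
1:55 pm–2:05 pm overlaps/touches 1:45 pm–2:10 pm → extend to 1:45 pm–2:10 pm.
2:50 pm–3:35 pm is disjoint → start new block.
3:00 pm–3:20 pm overlaps/touches 2:50 pm–3:35 pm → extend to 2:50 pm–3:35 pm.

7:10 am–9:00 am, 12:00 pm–1:05 pm, 1:45 pm–2:10 pm, 2:50 pm–3:35 pm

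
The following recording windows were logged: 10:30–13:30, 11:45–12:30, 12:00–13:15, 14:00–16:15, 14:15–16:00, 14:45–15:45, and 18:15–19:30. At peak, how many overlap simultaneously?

Walk the sorted start/end points keeping a running depth.
The depth first hits 3 at 12:00.

3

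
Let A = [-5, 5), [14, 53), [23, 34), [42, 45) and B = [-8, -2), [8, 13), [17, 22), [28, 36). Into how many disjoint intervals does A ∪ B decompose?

First set merges to [-5, 5), [14, 53).
A ∪ B = [-8, 5), [8, 13), [14, 53).
That is 3 disjoint pieces.

3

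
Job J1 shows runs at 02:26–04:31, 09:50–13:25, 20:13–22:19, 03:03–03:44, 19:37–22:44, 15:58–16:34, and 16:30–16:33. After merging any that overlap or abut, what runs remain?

Sort by start: 02:26-04:31, 03:03-03:44, 09:50-13:25, 15:58-16:34, 16:30-16:33, 19:37-22:44, 20:13-22:19.
03:03-03:44 overlaps/touches 02:26-04:31 → extend to 02:26-04:31.
09:50-13:25 is disjoint → start new block.
15:58-16:34 is disjoint → start new block.
16:30-16:33 overlaps/touches 15:58-16:34 → extend to 15:58-16:34.
19:37-22:44 is disjoint → start new block.
20:13-22:19 overlaps/touches 19:37-22:44 → extend to 19:37-22:44.

02:26-04:31, 09:50-13:25, 15:58-16:34, 19:37-22:44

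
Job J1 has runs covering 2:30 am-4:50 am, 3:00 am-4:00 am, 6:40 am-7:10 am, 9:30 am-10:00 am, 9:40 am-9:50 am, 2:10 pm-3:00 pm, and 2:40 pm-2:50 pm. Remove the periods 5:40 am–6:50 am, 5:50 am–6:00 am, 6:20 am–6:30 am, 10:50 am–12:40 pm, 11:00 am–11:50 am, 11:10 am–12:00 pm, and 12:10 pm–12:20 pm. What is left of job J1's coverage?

2:30 am–4:50 am, 6:50 am–7:10 am, 9:30 am–10:00 am, 2:10 pm–3:00 pm

First set merges to 2:30 am–4:50 am, 6:40 am–7:10 am, 9:30 am–10:00 am, 2:10 pm–3:00 pm.
Second set merges to 5:40 am–6:50 am, 10:50 am–12:40 pm.
2:30 am–4:50 am: no B overlap → unchanged.
6:40 am–7:10 am minus B → 6:50 am–7:10 am.
9:30 am–10:00 am: no B overlap → unchanged.
2:10 pm–3:00 pm: no B overlap → unchanged.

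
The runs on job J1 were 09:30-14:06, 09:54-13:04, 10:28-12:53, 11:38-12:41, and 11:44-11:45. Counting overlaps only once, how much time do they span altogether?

Merged: 09:30–14:06.
Length: 4 h 36 min.

4 h 36 min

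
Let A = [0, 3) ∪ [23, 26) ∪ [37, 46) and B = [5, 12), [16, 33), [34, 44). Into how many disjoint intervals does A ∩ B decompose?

A ∩ B = [23, 26), [37, 44).
That is 2 disjoint pieces.

2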